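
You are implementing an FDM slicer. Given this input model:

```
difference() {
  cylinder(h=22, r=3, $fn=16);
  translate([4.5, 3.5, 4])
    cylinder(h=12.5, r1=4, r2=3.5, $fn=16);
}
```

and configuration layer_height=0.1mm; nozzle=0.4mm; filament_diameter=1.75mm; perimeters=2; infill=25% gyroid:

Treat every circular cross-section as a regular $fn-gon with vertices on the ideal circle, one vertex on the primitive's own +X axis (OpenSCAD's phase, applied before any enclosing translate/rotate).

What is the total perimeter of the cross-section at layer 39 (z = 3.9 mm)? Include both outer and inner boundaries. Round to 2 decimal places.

At z = 3.9 mm: the r=3 cylinder gives a regular 16-gon of circumradius 3 (constant along its height) (perimeter = 2·16·3.000·sin(180°/16) = 18.73 mm); the cone at (4.5, 3.5) is absent (z outside [4, 16.5]); Taking the first minus the rest: none of the subtracted shapes is present at this height, so the r=3 cylinder is unchanged — boundary = 18.73 mm. Overall, the cross-section is a single solid region. Total boundary length (outer) = 18.73 mm.

18.73 mm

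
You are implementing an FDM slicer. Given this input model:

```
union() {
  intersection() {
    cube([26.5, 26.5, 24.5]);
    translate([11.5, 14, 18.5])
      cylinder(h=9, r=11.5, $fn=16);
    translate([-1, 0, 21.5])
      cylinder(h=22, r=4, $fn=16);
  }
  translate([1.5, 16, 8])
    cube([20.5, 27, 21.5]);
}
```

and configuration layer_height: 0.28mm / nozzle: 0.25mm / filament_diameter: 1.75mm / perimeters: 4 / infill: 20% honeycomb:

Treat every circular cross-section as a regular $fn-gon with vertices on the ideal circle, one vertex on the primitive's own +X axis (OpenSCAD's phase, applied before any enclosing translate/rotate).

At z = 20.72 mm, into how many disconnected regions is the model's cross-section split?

At z = 20.72 mm: the 26.5×26.5 cube contributes its full rectangle; the r=11.5 cylinder at (11.5, 14) contributes a regular 16-gon of circumradius 11.5; the cylinder at (-1, 0) is absent (z outside [21.5, 43.5]); After intersecting: at least one operand is absent at this height, so nothing remains; the cube at (1.5, 16) is present — its section is the full 20.5×27 rectangle; Taking the union: only the 20.5×27 cube at (1.5, 16) is present, so the union is just that shape — 1 connected region. The result has 1 disconnected region.

1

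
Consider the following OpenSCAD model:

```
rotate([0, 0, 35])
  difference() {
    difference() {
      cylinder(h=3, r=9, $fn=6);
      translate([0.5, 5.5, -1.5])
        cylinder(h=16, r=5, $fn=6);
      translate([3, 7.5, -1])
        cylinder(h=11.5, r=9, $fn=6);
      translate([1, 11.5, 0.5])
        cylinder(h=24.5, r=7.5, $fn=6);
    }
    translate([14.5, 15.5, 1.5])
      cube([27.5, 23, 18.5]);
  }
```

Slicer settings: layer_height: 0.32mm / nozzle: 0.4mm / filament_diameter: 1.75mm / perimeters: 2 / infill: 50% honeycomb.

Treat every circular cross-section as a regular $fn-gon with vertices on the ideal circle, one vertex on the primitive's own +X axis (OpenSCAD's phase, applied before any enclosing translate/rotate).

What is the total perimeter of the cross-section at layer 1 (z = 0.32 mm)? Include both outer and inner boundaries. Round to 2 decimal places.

At z = 0.32 mm: the r=9 cylinder gives a regular 6-gon of circumradius 9 (constant along its height) (perimeter = 2·6·9.000·sin(180°/6) = 54.00 mm); the r=5 cylinder at (0.5, 5.5) contributes a regular 6-gon of circumradius 5 (perimeter = 2·6·5.000·sin(180°/6) = 30.00 mm); the cylinder at (3, 7.5): section is a regular 6-gon, circumradius r=9 (perimeter = 2·6·9.000·sin(180°/6) = 54.00 mm); the cylinder at (1, 11.5) does not reach this height (z outside [0.5, 25]); After the difference (first − rest): starting from the r=9 cylinder, the r=5 cylinder at (0.5, 5.5) partially overlaps it — only the 52.38 mm² overlap (of its 64.95 mm²) is removed, clipping the outline; the r=9 cylinder at (3, 7.5) partially overlaps it — only the 31.51 mm² overlap (of its 210.44 mm²) is removed, clipping the outline — boundary = 54.00 mm; the cube at (14.5, 15.5) is not intersected at this z (z outside [1.5, 20]); Subtracting the remaining from the first: none of the subtracted shapes is present at this height, so the result so far is unchanged — boundary = 54.00 mm; (whole slice rotated 35° about Z — lengths, areas and connectivity unchanged). Overall, the cross-section is a single solid region. Total boundary length (outer) = 54.00 mm.

54.00 mm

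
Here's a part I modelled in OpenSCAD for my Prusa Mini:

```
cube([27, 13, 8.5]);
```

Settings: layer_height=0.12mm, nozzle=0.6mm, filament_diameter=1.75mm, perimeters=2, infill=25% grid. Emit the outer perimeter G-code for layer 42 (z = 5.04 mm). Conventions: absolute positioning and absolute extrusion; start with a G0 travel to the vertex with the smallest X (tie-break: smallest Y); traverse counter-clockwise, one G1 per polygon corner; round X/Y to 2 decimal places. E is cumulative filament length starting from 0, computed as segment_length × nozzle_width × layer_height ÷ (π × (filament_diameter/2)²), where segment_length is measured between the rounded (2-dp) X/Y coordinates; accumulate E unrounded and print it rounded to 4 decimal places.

G0 X0.00 Y0.00 Z5.04
G1 X27.00 Y0.00 E0.8082
G1 X27.00 Y13.00 E1.1974
G1 X0.00 Y13.00 E2.0056
G1 X0.00 Y0.00 E2.3947

At z = 5.04 mm: the cube is present — its section is the full 27×13 rectangle. The outline is a single polygon with 4 vertices. Extrusion per mm of travel: 0.6 × 0.12 / (π × 0.875²) = 0.029934. Accumulating E over each segment gives final E = 2.3947.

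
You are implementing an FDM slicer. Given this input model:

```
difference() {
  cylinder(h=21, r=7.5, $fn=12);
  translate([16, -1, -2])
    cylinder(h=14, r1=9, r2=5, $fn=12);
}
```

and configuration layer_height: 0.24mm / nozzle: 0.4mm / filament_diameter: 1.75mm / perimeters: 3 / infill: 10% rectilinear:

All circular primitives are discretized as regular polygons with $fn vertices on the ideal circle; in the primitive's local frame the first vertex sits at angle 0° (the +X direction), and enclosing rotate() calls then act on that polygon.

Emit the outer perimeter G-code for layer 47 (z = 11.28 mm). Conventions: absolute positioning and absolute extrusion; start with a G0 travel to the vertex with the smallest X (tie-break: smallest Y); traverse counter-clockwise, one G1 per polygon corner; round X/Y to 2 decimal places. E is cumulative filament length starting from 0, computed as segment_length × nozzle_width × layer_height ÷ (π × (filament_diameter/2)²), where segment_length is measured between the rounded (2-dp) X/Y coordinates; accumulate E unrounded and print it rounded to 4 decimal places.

G0 X-7.50 Y0.00 Z11.28
G1 X-6.50 Y-3.75 E0.1549
G1 X-3.75 Y-6.50 E0.3101
G1 X0.00 Y-7.50 E0.4650
G1 X3.75 Y-6.50 E0.6199
G1 X6.50 Y-3.75 E0.7751
G1 X7.50 Y0.00 E0.9300
G1 X6.50 Y3.75 E1.0849
G1 X3.75 Y6.50 E1.2402
G1 X0.00 Y7.50 E1.3951
G1 X-3.75 Y6.50 E1.5500
G1 X-6.50 Y3.75 E1.7052
G1 X-7.50 Y0.00 E1.8601

At z = 11.28 mm: the r=7.5 cylinder gives a regular 12-gon of circumradius 7.5 (constant along its height); the cone at (16, -1): at t=0.949 of its height the radius interpolates to r₁+(r₂−r₁)t = 5.206, giving a regular 12-gon of that circumradius; Taking the first minus the rest: starting from the r=7.5 cylinder, the cone at (16, -1) misses the remaining region (no effect) — 1 connected region. The outline is a single polygon with 12 vertices. Extrusion per mm of travel: 0.4 × 0.24 / (π × 0.875²) = 0.039912. Accumulating E over each segment gives final E = 1.8601.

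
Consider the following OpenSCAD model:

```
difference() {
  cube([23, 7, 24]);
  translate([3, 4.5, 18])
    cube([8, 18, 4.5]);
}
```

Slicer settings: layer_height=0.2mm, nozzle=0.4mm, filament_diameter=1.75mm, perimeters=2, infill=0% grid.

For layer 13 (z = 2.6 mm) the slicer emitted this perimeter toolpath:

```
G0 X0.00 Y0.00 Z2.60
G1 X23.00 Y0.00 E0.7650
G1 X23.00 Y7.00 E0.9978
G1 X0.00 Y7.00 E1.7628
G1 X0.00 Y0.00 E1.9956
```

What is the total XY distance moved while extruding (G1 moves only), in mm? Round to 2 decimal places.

60.00 mm

Sum the Euclidean lengths of each G1 segment: total = 60.00 mm.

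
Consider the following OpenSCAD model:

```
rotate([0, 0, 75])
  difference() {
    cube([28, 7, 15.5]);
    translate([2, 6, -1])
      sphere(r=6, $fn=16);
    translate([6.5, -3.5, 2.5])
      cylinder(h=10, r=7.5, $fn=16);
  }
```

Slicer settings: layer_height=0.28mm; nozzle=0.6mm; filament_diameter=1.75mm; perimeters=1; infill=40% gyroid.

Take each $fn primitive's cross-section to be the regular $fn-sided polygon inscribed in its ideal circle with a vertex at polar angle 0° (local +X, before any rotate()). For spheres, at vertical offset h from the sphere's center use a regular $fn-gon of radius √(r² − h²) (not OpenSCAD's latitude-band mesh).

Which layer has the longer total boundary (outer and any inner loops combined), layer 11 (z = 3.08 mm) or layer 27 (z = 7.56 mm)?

Layer 11 (z = 3.08): the cube (footprint 28×7) is included at this height (perimeter 70.00 mm); the r=6 sphere at (2, 6) contributes a regular 16-gon of circumradius √(6²−4.08²) = 4.399 (perimeter = 2·16·4.399·sin(180°/16) = 27.46 mm); the cylinder at (6.5, -3.5): section is a regular 16-gon, circumradius r=7.5 (perimeter = 2·16·7.500·sin(180°/16) = 46.82 mm); Subtracting the remaining from the first: starting from the 28×7 cube, the r=6 sphere at (2, 6) partially overlaps it — only the 29.49 mm² overlap (of its 59.25 mm²) is removed, clipping the outline; the r=7.5 cylinder at (6.5, -3.5) partially overlaps it — only the 32.07 mm² overlap (of its 172.21 mm²) is removed, clipping the outline — boundary = 61.36 mm; (rotated 75° about Z; rotation is an isometry so areas/perimeters/island counts are preserved). So its perimeter = 61.36 mm. Layer 27 (z = 7.56): the cube is present — its section is the full 28×7 rectangle (perimeter 70.00 mm); the sphere at (2, 6) is absent (|z−center|=8.560 > r=6); the cylinder at (6.5, -3.5): section is a regular 16-gon, circumradius r=7.5 (perimeter = 2·16·7.500·sin(180°/16) = 46.82 mm); Subtracting the remaining from the first: starting from the 28×7 cube, the r=7.5 cylinder at (6.5, -3.5) partially overlaps it — only the 36.23 mm² overlap (of its 172.21 mm²) is removed, clipping the outline — boundary = 73.01 mm; (rotated 75° about Z; rotation is an isometry so areas/perimeters/island counts are preserved). So its perimeter = 73.01 mm. Layer 27 is larger (73.01 vs 61.36 mm).

layer 27 (z = 7.56 mm)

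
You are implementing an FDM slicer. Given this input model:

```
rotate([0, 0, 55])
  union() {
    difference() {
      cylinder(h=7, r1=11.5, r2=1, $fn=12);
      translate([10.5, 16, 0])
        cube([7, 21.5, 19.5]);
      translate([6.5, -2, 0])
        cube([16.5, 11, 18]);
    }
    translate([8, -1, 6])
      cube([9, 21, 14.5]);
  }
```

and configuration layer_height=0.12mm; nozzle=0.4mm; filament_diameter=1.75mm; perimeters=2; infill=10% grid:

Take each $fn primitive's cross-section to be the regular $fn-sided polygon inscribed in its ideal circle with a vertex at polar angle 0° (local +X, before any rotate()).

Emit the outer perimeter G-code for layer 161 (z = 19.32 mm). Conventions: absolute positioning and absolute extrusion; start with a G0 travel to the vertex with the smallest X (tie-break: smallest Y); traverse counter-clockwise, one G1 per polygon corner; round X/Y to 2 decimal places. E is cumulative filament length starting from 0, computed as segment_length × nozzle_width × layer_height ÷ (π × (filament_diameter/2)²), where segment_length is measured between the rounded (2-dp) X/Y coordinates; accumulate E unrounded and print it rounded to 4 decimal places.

At z = 19.32 mm: the cone is not intersected at this z (z outside [0, 7]); the cube at (10.5, 16) is present — its section is the full 7×21.5 rectangle; the cube at (6.5, -2) is not intersected at this z (z outside [0, 18]); Taking the first minus the rest: the first operand is absent here, so nothing remains; the cube at (8, -1) (footprint 9×21) is included at this height; Combining (union): only the 9×21 cube at (8, -1) is present, so the union is just that shape — 1 connected region; (rotated 55° about Z; rotation is an isometry so areas/perimeters/island counts are preserved). The outline is a single polygon with 4 vertices. Extrusion per mm of travel: 0.4 × 0.12 / (π × 0.875²) = 0.019956. Accumulating E over each segment gives final E = 1.1973.

G0 X-11.79 Y18.02 Z19.32
G1 X5.41 Y5.98 E0.4190
G1 X10.57 Y13.35 E0.5985
G1 X-6.63 Y25.40 E1.0176
G1 X-11.79 Y18.02 E1.1973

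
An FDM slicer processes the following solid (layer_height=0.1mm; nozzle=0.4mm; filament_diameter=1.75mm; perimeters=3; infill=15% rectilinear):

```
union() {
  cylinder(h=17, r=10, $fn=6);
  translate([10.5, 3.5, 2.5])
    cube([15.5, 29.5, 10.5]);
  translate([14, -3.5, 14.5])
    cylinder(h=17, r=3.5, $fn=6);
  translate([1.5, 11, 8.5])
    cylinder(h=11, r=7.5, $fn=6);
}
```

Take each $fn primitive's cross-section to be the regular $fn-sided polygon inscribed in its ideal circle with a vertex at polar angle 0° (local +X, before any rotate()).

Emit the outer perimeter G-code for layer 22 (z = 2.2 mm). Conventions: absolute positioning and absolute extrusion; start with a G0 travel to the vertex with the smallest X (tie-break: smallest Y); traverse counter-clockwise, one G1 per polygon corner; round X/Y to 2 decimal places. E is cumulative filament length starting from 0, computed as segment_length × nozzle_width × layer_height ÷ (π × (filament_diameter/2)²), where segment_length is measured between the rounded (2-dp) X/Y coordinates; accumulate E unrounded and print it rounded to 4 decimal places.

G0 X-10.00 Y0.00 Z2.20
G1 X-5.00 Y-8.66 E0.1663
G1 X5.00 Y-8.66 E0.3326
G1 X10.00 Y0.00 E0.4989
G1 X5.00 Y8.66 E0.6652
G1 X-5.00 Y8.66 E0.8315
G1 X-10.00 Y0.00 E0.9978

At z = 2.2 mm: the cylinder: section is a regular 6-gon, circumradius r=10; the cube at (10.5, 3.5) does not reach this height (z outside [2.5, 13]); the cylinder at (14, -3.5) is not intersected at this z (z outside [14.5, 31.5]); the cylinder at (1.5, 11) is absent (z outside [8.5, 19.5]); Taking the union: only the r=10 cylinder is present, so the union is just that shape — 1 connected region. The outline is a single polygon with 6 vertices. Extrusion per mm of travel: 0.4 × 0.1 / (π × 0.875²) = 0.016630. Accumulating E over each segment gives final E = 0.9978.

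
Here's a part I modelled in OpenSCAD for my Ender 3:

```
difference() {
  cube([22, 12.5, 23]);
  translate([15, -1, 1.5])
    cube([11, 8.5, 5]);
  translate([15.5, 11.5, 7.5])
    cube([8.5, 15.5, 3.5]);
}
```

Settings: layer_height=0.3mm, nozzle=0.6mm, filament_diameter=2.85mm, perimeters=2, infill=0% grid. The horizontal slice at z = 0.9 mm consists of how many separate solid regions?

At z = 0.9 mm: the cube is present — its section is the full 22×12.5 rectangle; the cube at (15, -1) is not intersected at this z (z outside [1.5, 6.5]); the cube at (15.5, 11.5) is not intersected at this z (z outside [7.5, 11]); After the difference (first − rest): none of the subtracted shapes is present at this height, so the 22×12.5 cube is unchanged — 1 connected region. The result has 1 disconnected region.

1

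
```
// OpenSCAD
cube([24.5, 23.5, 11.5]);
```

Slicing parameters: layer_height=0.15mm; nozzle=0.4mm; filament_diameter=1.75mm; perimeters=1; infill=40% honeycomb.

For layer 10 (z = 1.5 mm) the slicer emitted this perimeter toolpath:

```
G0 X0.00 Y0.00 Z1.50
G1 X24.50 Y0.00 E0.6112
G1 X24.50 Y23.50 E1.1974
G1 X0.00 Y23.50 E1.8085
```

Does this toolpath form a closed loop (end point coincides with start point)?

Start point (G0): (0.00, 0.00). End point (last G1): the path does not return to the start — open.

no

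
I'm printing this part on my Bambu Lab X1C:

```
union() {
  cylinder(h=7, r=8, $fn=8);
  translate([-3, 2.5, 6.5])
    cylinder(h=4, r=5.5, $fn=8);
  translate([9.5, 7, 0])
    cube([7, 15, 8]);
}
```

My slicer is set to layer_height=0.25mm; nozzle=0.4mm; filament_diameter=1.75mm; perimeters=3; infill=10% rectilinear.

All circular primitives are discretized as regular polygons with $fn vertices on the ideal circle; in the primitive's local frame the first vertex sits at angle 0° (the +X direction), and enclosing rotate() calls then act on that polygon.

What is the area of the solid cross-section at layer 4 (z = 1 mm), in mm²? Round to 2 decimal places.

At z = 1 mm: the r=8 cylinder gives a regular 8-gon of circumradius 8 (constant along its height) (area = (8/2)·8.000²·sin(360°/8) = 181.02 mm²); the cylinder at (-3, 2.5) does not reach this height (z outside [6.5, 10.5]); the 7×15 cube at (9.5, 7) contributes its full rectangle (area 105.00 mm²); Combining (union): the 2 present regions are separate (no shared area or edge), so areas and boundary lengths simply add and each stays a separate island — area = 286.02 mm². Overall, the cross-section has 2 separate islands. Net area = 286.02 mm².

286.02 mm²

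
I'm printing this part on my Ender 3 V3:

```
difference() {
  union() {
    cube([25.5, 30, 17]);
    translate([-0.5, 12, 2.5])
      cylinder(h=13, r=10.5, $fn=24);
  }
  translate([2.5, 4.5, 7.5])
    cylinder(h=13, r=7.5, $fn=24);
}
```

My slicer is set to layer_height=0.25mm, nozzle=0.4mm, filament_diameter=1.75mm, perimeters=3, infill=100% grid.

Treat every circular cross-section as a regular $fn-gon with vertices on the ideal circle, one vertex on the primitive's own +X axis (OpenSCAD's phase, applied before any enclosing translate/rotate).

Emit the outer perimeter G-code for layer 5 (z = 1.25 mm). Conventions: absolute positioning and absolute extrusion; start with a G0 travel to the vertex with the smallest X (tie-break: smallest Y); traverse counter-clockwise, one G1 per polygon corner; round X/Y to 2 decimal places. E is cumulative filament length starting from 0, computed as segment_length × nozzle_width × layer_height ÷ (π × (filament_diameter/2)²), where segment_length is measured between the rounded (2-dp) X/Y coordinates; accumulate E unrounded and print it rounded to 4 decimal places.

G0 X0.00 Y0.00 Z1.25
G1 X25.50 Y0.00 E1.0602
G1 X25.50 Y30.00 E2.3074
G1 X0.00 Y30.00 E3.3676
G1 X0.00 Y0.00 E4.6148

At z = 1.25 mm: the cube is present — its section is the full 25.5×30 rectangle; the cylinder at (-0.5, 12) does not reach this height (z outside [2.5, 15.5]); Merging all regions: only the 25.5×30 cube is present, so the union is just that shape — 1 connected region; the cylinder at (2.5, 4.5) does not reach this height (z outside [7.5, 20.5]); After the difference (first − rest): none of the subtracted shapes is present at this height, so that combined region is unchanged — 1 connected region. The outline is a single polygon with 4 vertices. Extrusion per mm of travel: 0.4 × 0.25 / (π × 0.875²) = 0.041575. Accumulating E over each segment gives final E = 4.6148.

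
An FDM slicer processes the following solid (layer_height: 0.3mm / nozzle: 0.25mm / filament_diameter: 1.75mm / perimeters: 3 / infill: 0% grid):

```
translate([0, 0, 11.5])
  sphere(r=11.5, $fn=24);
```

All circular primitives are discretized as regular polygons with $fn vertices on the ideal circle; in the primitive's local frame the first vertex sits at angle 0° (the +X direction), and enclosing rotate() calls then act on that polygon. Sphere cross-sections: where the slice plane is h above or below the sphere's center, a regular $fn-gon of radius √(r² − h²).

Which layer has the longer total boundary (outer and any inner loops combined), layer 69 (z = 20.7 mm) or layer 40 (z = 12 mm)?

Layer 69 (z = 20.7): the r=11.5 sphere contributes a regular 24-gon of circumradius √(11.5²−9.2²) = 6.900 (perimeter = 2·24·6.900·sin(180°/24) = 43.23 mm). So its perimeter = 43.23 mm. Layer 40 (z = 12): the r=11.5 sphere slices to a regular 24-gon of circumradius 11.489 (√(r²−h²) with h=0.5 from center) (perimeter = 2·24·11.489·sin(180°/24) = 71.98 mm). So its perimeter = 71.98 mm. Layer 40 is larger (71.98 vs 43.23 mm).

layer 40 (z = 12 mm)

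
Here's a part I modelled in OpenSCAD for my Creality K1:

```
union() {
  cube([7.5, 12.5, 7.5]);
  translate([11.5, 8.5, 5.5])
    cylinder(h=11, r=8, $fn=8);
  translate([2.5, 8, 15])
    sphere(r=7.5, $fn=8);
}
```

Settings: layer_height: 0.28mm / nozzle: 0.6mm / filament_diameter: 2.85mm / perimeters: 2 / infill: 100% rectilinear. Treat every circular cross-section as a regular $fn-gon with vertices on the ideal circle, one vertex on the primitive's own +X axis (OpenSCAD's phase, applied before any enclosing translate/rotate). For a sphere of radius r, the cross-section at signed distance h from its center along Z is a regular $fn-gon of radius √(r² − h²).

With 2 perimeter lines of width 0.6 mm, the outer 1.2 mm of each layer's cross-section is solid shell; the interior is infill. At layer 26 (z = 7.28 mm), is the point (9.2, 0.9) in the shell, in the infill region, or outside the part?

outside

At z = 7.28 mm: the cube is present — its section is the full 7.5×12.5 rectangle; the r=8 cylinder at (11.5, 8.5) contributes a regular 8-gon of circumradius 8; the sphere at (2.5, 8) does not reach this height (|z−center|=7.720 > r=7.5); Merging all regions: the regions partially overlap (shared area 29.25 mm²), so overlapping operands fuse into one piece — 1 connected region. Overall, the cross-section is a single solid region. The nearest boundary edge runs (11.50, 0.50)→(7.50, 2.16); distance from the point to it = 0.51 mm. The point is not inside any of the regions above, so it lies outside the cross-section (0.51 mm from the nearest boundary).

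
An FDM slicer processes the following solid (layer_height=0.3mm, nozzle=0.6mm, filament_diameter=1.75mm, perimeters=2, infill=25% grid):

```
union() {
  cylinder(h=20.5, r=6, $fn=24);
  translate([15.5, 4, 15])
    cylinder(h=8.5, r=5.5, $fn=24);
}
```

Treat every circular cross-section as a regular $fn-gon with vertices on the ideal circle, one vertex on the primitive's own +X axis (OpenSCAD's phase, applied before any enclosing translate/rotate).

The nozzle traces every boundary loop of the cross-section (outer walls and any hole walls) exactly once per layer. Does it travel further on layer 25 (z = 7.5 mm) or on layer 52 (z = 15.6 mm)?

Layer 25 (z = 7.5): the r=6 cylinder gives a regular 24-gon of circumradius 6 (constant along its height) (perimeter = 2·24·6.000·sin(180°/24) = 37.59 mm); the cylinder at (15.5, 4) does not reach this height (z outside [15, 23.5]); Taking the union: only the r=6 cylinder is present, so the union is just that shape — boundary = 37.59 mm. So its perimeter = 37.59 mm. Layer 52 (z = 15.6): the r=6 cylinder gives a regular 24-gon of circumradius 6 (constant along its height) (perimeter = 2·24·6.000·sin(180°/24) = 37.59 mm); the cylinder at (15.5, 4): section is a regular 24-gon, circumradius r=5.5 (perimeter = 2·24·5.500·sin(180°/24) = 34.46 mm); Merging all regions: the 2 present regions are separate (no shared area or edge), so areas and boundary lengths simply add and each stays a separate island — boundary = 72.05 mm. So its perimeter = 72.05 mm. Layer 52 is larger (72.05 vs 37.59 mm).

layer 52 (z = 15.6 mm)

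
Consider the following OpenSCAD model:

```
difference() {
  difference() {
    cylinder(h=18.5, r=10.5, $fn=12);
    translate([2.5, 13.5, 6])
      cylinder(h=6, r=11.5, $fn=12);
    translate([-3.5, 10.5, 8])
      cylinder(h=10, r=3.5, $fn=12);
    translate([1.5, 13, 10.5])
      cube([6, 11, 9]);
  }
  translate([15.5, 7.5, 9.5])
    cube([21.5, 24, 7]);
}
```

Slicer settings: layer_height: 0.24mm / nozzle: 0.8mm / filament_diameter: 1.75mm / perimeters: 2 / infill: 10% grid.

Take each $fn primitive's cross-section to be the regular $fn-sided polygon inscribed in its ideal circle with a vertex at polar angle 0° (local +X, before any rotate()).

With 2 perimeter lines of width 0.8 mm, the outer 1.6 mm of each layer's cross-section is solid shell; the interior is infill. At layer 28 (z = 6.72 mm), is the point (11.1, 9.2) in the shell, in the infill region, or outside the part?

outside

At z = 6.72 mm: the r=10.5 cylinder gives a regular 12-gon of circumradius 10.5 (constant along its height); the r=11.5 cylinder at (2.5, 13.5) contributes a regular 12-gon of circumradius 11.5; the cylinder at (-3.5, 10.5) is not intersected at this z (z outside [8, 18]); the cube at (1.5, 13) is absent (z outside [10.5, 19.5]); After the difference (first − rest): starting from the r=10.5 cylinder, the r=11.5 cylinder at (2.5, 13.5) partially overlaps it — only the 89.38 mm² overlap (of its 396.75 mm²) is removed, clipping the outline — 1 connected region; the cube at (15.5, 7.5) does not reach this height (z outside [9.5, 16.5]); After the difference (first − rest): none of the subtracted shapes is present at this height, so the result so far is unchanged — 1 connected region. Overall, the cross-section is a single solid region. The nearest boundary edge runs (8.25, 3.54)→(9.28, 4.57); distance from the point to it = 4.98 mm. The point is not inside any of the regions above, so it lies outside the cross-section (4.98 mm from the nearest boundary).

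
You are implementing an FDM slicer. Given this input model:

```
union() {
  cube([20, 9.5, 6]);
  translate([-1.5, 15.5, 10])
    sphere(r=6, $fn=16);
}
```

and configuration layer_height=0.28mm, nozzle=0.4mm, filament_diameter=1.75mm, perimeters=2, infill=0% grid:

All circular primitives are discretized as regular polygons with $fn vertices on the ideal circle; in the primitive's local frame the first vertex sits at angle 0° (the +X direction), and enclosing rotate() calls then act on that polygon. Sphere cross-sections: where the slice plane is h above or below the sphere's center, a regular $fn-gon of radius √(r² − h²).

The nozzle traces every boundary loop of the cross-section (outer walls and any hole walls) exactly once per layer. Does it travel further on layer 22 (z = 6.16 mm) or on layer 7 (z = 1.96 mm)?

layer 7 (z = 1.96 mm)

Layer 22 (z = 6.16): the cube is absent (z outside [0, 6]); the r=6 sphere at (-1.5, 15.5) contributes a regular 16-gon of circumradius √(6²−3.84²) = 4.610 (perimeter = 2·16·4.610·sin(180°/16) = 28.78 mm); Combining (union): only the r=6 sphere at (-1.5, 15.5) is present, so the union is just that shape — boundary = 28.78 mm. So its perimeter = 28.78 mm. Layer 7 (z = 1.96): the cube (footprint 20×9.5) is included at this height (perimeter 59.00 mm); the sphere at (-1.5, 15.5) is absent (|z−center|=8.040 > r=6); Merging all regions: only the 20×9.5 cube is present, so the union is just that shape — boundary = 59.00 mm. So its perimeter = 59.00 mm. Layer 7 is larger (59.00 vs 28.78 mm).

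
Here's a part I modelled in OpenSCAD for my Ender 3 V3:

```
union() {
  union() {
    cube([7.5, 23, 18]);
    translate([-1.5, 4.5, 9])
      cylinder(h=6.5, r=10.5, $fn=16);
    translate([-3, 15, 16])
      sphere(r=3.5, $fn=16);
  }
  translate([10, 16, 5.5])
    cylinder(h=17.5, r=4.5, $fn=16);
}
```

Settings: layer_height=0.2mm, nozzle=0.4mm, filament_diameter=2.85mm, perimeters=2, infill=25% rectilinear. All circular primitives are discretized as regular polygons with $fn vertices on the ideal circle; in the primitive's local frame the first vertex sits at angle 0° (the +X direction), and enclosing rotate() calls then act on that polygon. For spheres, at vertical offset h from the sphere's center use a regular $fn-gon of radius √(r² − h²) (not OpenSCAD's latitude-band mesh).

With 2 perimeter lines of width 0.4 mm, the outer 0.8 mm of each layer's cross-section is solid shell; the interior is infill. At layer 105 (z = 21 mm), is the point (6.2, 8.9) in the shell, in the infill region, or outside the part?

At z = 21 mm: the cube does not reach this height (z outside [0, 18]); the cylinder at (-1.5, 4.5) is not intersected at this z (z outside [9, 15.5]); the sphere at (-3, 15) does not reach this height (|z−center|=5.000 > r=3.5); Taking the union: nothing is present at this height; the r=4.5 cylinder at (10, 16) gives a regular 16-gon of circumradius 4.5 (constant along its height); Combining (union): only the r=4.5 cylinder at (10, 16) is present, so the union is just that shape — 1 connected region. Overall, the cross-section is a single solid region. The nearest boundary edge runs (6.82, 12.82)→(8.28, 11.84); distance from the point to it = 3.60 mm. The point is not inside any of the regions above, so it lies outside the cross-section (3.60 mm from the nearest boundary).

outside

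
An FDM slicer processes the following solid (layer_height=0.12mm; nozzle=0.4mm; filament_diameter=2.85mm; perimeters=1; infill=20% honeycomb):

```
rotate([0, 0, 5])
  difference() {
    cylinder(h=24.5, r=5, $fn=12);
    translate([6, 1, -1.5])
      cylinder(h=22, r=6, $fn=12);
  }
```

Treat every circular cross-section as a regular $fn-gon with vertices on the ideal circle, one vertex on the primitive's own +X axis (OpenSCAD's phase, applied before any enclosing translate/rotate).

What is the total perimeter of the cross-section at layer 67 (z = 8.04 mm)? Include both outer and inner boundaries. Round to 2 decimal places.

At z = 8.04 mm: the r=5 cylinder gives a regular 12-gon of circumradius 5 (constant along its height) (perimeter = 2·12·5.000·sin(180°/12) = 31.06 mm); the cylinder at (6, 1): section is a regular 12-gon, circumradius r=6 (perimeter = 2·12·6.000·sin(180°/12) = 37.27 mm); Taking the first minus the rest: starting from the r=5 cylinder, the r=6 cylinder at (6, 1) partially overlaps it — only the 28.80 mm² overlap (of its 108.00 mm²) is removed, clipping the outline — boundary = 29.97 mm; (whole slice rotated 5° about Z — lengths, areas and connectivity unchanged). Overall, the cross-section is a single solid region. Total boundary length (outer) = 29.97 mm.

29.97 mm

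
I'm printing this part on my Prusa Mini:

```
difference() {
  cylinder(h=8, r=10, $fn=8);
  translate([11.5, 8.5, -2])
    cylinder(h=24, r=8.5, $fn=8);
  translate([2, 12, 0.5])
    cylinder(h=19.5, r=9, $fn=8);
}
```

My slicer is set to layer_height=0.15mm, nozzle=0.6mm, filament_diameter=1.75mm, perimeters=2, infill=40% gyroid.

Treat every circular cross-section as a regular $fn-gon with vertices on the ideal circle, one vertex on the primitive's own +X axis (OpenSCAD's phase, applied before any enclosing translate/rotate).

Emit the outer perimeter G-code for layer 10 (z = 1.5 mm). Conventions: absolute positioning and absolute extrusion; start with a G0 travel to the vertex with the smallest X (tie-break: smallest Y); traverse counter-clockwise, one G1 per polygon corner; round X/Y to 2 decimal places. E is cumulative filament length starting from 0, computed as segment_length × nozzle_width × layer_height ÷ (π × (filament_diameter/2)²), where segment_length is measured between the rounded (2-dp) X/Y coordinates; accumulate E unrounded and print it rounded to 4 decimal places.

At z = 1.5 mm: the r=10 cylinder contributes a regular 8-gon of circumradius 10; the cylinder at (11.5, 8.5): section is a regular 8-gon, circumradius r=8.5; the r=9 cylinder at (2, 12) gives a regular 8-gon of circumradius 9 (constant along its height); After the difference (first − rest): starting from the r=10 cylinder, the r=8.5 cylinder at (11.5, 8.5) partially overlaps it — only the 21.96 mm² overlap (of its 204.35 mm²) is removed, clipping the outline; the r=9 cylinder at (2, 12) partially overlaps it — only the 42.88 mm² overlap (of its 229.10 mm²) is removed, clipping the outline — 1 connected region. The outline is a single polygon with 12 vertices. Extrusion per mm of travel: 0.6 × 0.15 / (π × 0.875²) = 0.037418. Accumulating E over each segment gives final E = 2.2323.

G0 X-10.00 Y0.00 Z1.50
G1 X-7.07 Y-7.07 E0.2864
G1 X0.00 Y-10.00 E0.5727
G1 X7.07 Y-7.07 E0.8591
G1 X10.00 Y0.00 E1.1454
G1 X9.69 Y0.75 E1.1758
G1 X5.49 Y2.49 E1.3459
G1 X4.80 Y4.16 E1.4135
G1 X2.00 Y3.00 E1.5269
G1 X-4.36 Y5.64 E1.7846
G1 X-5.27 Y7.82 E1.8730
G1 X-7.07 Y7.07 E1.9460
G1 X-10.00 Y0.00 E2.2323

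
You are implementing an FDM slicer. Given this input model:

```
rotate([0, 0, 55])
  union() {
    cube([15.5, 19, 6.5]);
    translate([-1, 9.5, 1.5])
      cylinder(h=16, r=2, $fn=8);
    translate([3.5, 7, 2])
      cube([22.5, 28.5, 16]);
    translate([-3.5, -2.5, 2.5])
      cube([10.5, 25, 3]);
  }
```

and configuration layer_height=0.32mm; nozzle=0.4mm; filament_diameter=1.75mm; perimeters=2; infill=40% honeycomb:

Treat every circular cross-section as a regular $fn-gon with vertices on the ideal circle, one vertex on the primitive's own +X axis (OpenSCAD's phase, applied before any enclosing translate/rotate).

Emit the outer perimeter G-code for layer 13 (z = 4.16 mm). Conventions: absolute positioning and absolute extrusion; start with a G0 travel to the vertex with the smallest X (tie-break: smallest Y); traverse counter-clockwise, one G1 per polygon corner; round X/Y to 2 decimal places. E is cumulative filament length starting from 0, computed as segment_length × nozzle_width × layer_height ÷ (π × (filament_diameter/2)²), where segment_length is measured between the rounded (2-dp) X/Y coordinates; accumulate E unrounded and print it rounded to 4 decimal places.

G0 X-27.07 Y23.23 Z4.16
G1 X-16.42 Y15.77 E0.6920
G1 X-20.44 Y10.04 E1.0645
G1 X0.04 Y-4.30 E2.3949
G1 X6.06 Y4.30 E2.9536
G1 X4.02 Y5.73 E3.0861
G1 X8.89 Y12.70 E3.5386
G1 X3.16 Y16.71 E3.9108
G1 X9.18 Y25.31 E4.4695
G1 X-14.17 Y41.66 E5.9864
G1 X-27.07 Y23.23 E7.1836

At z = 4.16 mm: the cube (footprint 15.5×19) is included at this height; the r=2 cylinder at (-1, 9.5) contributes a regular 8-gon of circumradius 2; the 22.5×28.5 cube at (3.5, 7) contributes its full rectangle; the 10.5×25 cube at (-3.5, -2.5) contributes its full rectangle; Taking the union: the regions partially overlap (shared area 300.56 mm²), so overlapping operands fuse into one piece — 1 connected region; (rotated 55° about Z; rotation is an isometry so areas/perimeters/island counts are preserved). The outline is a single polygon with 10 vertices. Extrusion per mm of travel: 0.4 × 0.32 / (π × 0.875²) = 0.053216. Accumulating E over each segment gives final E = 7.1836.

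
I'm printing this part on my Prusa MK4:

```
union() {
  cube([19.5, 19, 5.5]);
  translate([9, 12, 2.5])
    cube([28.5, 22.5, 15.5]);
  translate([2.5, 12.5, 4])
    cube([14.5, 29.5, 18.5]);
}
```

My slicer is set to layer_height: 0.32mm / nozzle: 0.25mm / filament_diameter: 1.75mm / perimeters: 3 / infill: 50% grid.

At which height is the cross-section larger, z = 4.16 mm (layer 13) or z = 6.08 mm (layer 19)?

layer 13 (z = 4.16 mm)

Layer 13 (z = 4.16): the cube (footprint 19.5×19) is included at this height (area 370.50 mm²); the cube at (9, 12) (footprint 28.5×22.5) is included at this height (area 641.25 mm²); the cube at (2.5, 12.5) (footprint 14.5×29.5) is included at this height (area 427.75 mm²); Taking the union: the regions partially overlap — summed areas 1439.50 mm² minus the doubly-counted overlap 291.75 mm² gives 1147.75 mm² — area = 1147.75 mm². So its area = 1147.75 mm². Layer 19 (z = 6.08): the cube is absent (z outside [0, 5.5]); the cube at (9, 12) is present — its section is the full 28.5×22.5 rectangle (area 641.25 mm²); the cube at (2.5, 12.5) (footprint 14.5×29.5) is included at this height (area 427.75 mm²); Taking the union: the regions partially overlap — summed areas 1069.00 mm² minus the doubly-counted overlap 176.00 mm² gives 893.00 mm² — area = 893.00 mm². So its area = 893.00 mm². Layer 13 is larger (1147.75 vs 893.00 mm²).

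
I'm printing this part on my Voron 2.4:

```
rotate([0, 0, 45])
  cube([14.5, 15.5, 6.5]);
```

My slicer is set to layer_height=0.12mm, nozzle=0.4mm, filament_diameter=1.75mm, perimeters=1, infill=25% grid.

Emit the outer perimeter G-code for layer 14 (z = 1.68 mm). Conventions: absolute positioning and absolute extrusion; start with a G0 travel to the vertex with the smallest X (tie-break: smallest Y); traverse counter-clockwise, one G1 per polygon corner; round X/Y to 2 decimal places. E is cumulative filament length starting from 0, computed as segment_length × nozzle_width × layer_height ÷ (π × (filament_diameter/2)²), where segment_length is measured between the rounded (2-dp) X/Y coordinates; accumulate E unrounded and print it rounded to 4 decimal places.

G0 X-10.96 Y10.96 Z1.68
G1 X0.00 Y0.00 E0.3093
G1 X10.25 Y10.25 E0.5986
G1 X-0.71 Y21.21 E0.9079
G1 X-10.96 Y10.96 E1.1972

At z = 1.68 mm: the 14.5×15.5 cube contributes its full rectangle; (rotated 45° about Z; rotation is an isometry so areas/perimeters/island counts are preserved). The outline is a single polygon with 4 vertices. Extrusion per mm of travel: 0.4 × 0.12 / (π × 0.875²) = 0.019956. Accumulating E over each segment gives final E = 1.1972.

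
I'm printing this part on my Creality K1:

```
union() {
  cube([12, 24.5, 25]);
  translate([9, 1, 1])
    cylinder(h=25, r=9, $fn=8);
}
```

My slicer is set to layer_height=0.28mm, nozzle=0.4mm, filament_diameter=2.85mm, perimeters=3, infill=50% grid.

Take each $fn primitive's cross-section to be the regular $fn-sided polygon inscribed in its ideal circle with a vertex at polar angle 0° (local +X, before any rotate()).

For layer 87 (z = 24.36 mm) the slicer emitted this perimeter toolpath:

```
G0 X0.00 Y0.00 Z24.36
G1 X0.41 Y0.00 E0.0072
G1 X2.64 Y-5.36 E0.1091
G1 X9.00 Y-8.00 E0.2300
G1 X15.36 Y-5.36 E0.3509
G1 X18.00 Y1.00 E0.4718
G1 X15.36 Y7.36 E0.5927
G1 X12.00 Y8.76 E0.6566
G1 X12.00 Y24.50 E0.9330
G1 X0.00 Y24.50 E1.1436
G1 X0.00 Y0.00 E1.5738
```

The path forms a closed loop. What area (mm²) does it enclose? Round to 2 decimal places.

Apply the shoelace formula to the sequence of (X, Y) vertices; enclosed area = 428.82 mm².

428.82 mm²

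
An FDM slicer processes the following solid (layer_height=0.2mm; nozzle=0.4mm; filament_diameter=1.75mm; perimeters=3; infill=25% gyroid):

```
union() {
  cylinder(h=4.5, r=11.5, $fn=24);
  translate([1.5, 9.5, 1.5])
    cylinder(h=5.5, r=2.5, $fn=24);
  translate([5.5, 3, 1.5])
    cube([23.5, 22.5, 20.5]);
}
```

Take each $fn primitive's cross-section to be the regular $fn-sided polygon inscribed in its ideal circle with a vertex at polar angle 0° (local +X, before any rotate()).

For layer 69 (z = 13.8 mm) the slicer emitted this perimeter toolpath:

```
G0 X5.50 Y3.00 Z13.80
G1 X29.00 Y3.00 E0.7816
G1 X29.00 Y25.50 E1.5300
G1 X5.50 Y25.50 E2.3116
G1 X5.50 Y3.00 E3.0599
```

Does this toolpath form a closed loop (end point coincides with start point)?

yes

Start point (G0): (5.50, 3.00). End point (last G1): the path returns to the start — closed.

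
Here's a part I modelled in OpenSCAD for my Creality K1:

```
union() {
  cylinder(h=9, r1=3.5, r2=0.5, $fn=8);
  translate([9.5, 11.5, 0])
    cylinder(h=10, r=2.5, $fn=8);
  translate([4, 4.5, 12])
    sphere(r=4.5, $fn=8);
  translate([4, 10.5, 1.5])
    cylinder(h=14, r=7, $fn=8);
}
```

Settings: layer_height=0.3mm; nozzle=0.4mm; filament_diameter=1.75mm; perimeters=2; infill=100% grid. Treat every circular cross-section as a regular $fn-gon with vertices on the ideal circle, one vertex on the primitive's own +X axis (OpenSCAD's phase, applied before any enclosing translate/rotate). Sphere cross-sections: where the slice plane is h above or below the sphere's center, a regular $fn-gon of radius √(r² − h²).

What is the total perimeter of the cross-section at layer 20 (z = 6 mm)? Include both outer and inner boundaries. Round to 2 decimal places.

At z = 6 mm: the cone contributes a regular 8-gon of circumradius 1.500 (interpolated between r1=3.5 and r2=0.5 at t=0.667) (perimeter = 2·8·1.500·sin(180°/8) = 9.18 mm); the cylinder at (9.5, 11.5): section is a regular 8-gon, circumradius r=2.5 (perimeter = 2·8·2.500·sin(180°/8) = 15.31 mm); the sphere at (4, 4.5) is absent (|z−center|=6.000 > r=4.5); the r=7 cylinder at (4, 10.5) gives a regular 8-gon of circumradius 7 (constant along its height) (perimeter = 2·8·7.000·sin(180°/8) = 42.86 mm); Merging all regions: the regions partially overlap (shared area 13.14 mm²), so the edge portions inside another operand are dropped and the merged outline is re-measured after clipping — boundary = 53.58 mm. Overall, the cross-section has 2 separate islands. Total boundary length (outer) = 53.58 mm.

53.58 mm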